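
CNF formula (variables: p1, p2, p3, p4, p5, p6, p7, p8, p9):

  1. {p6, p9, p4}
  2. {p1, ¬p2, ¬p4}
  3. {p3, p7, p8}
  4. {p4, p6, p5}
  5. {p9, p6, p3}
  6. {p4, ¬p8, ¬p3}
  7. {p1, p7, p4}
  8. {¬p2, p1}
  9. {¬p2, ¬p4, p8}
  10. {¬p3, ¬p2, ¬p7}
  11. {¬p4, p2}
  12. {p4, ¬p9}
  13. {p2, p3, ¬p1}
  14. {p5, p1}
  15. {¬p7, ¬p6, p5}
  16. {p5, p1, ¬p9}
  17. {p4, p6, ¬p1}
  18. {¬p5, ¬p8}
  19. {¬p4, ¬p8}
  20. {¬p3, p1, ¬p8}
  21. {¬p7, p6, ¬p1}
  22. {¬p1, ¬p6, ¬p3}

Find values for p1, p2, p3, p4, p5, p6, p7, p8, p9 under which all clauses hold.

p1=1, p2=1, p3=0, p4=0, p5=0, p6=1, p7=0, p8=1, p9=0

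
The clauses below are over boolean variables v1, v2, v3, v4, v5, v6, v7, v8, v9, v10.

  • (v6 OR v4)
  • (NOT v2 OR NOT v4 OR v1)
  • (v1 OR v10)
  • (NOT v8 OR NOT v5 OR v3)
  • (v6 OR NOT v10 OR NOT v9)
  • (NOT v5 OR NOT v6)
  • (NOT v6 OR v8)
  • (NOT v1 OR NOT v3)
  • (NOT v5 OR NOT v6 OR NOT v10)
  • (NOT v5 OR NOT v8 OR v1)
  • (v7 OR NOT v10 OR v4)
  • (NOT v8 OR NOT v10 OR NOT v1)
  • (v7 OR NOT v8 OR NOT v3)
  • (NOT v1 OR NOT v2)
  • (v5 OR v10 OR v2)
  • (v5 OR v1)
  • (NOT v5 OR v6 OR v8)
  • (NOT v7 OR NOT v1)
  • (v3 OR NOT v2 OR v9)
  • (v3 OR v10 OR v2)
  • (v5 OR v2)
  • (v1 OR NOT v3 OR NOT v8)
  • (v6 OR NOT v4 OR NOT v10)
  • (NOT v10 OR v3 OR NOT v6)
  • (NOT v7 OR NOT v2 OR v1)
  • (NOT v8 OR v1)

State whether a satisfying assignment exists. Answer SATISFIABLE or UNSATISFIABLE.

UNSATISFIABLE

v1 = True:
  propagation gives v3=False, v2=False, v7=False, v10=True; an empty clause results — contradiction.
v1 = False:
  propagation gives v10=True, v5=True, v6=False, v4=True; an empty clause results — contradiction.
Every branch closes, so no satisfying assignment exists.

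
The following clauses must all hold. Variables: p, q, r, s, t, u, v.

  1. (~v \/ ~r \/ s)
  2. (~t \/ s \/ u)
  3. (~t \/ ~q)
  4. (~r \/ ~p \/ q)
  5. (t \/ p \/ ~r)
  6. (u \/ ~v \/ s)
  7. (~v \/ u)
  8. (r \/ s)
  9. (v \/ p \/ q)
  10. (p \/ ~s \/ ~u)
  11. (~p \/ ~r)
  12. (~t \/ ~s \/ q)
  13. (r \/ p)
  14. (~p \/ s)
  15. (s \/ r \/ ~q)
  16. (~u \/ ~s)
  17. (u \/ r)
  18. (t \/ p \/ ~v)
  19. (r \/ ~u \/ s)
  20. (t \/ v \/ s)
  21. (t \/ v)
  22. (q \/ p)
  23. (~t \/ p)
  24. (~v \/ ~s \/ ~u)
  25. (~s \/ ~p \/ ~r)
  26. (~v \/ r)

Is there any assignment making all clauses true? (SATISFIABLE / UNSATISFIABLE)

s = True:
  propagation gives u=False, v=False, r=True, p=False; an empty clause results — contradiction.
s = False:
  propagation gives r=True, v=False, p=False, t=True; an empty clause results — contradiction.
Every branch closes, so no satisfying assignment exists.

UNSATISFIABLE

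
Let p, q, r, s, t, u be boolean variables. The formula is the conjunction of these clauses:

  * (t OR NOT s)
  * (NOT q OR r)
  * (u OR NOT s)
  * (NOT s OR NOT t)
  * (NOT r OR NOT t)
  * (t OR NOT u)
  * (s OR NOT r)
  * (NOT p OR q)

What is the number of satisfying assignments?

Satisfying assignments:
  p=0 q=0 r=0 s=0 t=0 u=0
  p=0 q=0 r=0 s=0 t=1 u=0
  p=0 q=0 r=0 s=0 t=1 u=1
Count: 3.

3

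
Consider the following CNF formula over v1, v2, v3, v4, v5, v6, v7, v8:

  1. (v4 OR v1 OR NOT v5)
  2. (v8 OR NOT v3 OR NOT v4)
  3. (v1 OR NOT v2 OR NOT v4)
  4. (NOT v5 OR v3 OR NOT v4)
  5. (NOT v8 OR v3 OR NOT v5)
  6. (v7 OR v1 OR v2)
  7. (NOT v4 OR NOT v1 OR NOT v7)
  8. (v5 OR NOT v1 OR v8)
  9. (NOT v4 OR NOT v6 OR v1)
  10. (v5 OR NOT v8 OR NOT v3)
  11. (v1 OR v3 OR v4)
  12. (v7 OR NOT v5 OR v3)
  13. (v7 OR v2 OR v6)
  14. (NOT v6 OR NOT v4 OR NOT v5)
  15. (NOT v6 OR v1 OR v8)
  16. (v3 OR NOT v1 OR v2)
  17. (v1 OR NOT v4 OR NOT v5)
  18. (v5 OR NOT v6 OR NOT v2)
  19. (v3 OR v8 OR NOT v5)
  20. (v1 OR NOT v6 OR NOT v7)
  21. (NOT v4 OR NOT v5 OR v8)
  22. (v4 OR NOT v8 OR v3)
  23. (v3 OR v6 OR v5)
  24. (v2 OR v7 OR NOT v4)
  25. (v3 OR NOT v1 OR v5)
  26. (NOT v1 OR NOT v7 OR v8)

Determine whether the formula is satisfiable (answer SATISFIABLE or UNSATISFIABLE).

SATISFIABLE

Branch on v1: take v1 = True.
Try v2 = True.
The remaining clauses are satisfied by v3 = True, v4 = True, v5 = True, v6 = False, v7 = False, v8 = True.
So v1 = 1, v2 = 1, v3 = 1, v4 = 1, v5 = 1, v6 = 0, v7 = 0, v8 = 1 is a satisfying assignment.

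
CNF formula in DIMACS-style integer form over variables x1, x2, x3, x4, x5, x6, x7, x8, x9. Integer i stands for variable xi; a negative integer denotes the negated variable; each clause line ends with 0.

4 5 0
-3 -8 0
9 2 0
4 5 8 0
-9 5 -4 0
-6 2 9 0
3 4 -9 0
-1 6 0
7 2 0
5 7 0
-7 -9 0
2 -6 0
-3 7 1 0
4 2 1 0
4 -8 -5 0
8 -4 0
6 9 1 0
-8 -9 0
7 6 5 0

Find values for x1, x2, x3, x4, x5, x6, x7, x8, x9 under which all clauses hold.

x1 = F, x2 = T, x3 = F, x4 = F, x5 = T, x6 = T, x7 = F, x8 = F, x9 = F

x2 occurs only positively in the remaining clauses — set x2 = True.
Set x1 = False and propagate.
The remaining clauses are satisfied by x3 = False, x4 = False, x5 = True, x6 = True, x7 = False, x8 = False, x9 = False.
Check each clause:
  1. (x5 || x4) — x5 is true.
  2. (!x3 || !x8) — !x8 is true.
  3. (x9 || x2) — x2 is true.
  4. (x4 || x5 || x8) — x5 is true.
  5. (!x4 || x5 || !x9) — !x4 is true.
  6. (!x6 || x9 || x2) — x2 is true.
  7. (x3 || x4 || !x9) — !x9 is true.
  8. (!x1 || x6) — !x1 is true.
  9. (x2 || x7) — x2 is true.
  10. (x7 || x5) — x5 is true.
  11. (!x7 || !x9) — !x7 is true.
  12. (!x6 || x2) — x2 is true.
  13. (!x3 || x7 || x1) — !x3 is true.
  14. (x1 || x4 || x2) — x2 is true.
  15. (!x5 || !x8 || x4) — !x8 is true.
  16. (x8 || !x4) — !x4 is true.
  17. (x9 || x1 || x6) — x6 is true.
  18. (!x8 || !x9) — !x8 is true.
  19. (x7 || x6 || x5) — x5 is true.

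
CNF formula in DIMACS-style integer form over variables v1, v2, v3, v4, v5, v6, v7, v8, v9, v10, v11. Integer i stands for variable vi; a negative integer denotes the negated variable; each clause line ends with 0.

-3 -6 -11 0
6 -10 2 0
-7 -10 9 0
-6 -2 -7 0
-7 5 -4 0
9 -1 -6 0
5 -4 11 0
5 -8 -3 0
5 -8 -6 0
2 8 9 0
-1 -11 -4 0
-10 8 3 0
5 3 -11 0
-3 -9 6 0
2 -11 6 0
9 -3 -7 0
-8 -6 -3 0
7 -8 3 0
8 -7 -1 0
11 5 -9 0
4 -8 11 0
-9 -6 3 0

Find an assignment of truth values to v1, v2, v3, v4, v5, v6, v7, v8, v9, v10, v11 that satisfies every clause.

v1=False, v2=True, v3=True, v4=True, v5=False, v6=False, v7=False, v8=False, v9=False, v10=True, v11=True

Pure literal: v1 appears only negated; assign v1 = False.
Set v2 = True and propagate.
Set v3 = True and propagate.
For the remaining variables, v4 = True, v5 = False, v6 = False, v7 = False, v8 = False, v9 = False, v10 = True, v11 = True works.
Every clause has at least one true literal under this assignment.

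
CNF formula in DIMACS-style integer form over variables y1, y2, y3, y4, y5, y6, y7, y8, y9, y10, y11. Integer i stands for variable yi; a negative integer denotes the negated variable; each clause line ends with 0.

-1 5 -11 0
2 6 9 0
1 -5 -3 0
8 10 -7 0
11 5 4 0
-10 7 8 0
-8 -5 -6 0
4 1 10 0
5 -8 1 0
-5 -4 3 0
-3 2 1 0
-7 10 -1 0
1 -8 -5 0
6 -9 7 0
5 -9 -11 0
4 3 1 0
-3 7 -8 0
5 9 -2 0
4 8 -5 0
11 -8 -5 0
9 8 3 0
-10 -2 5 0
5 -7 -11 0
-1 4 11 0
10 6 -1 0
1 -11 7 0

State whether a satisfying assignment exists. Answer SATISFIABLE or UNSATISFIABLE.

SATISFIABLE

Try y1 = False.
Set y2 = True and propagate.
For the remaining variables, y3 = False, y4 = True, y5 = False, y6 = True, y7 = False, y8 = False, y9 = True, y10 = False, y11 = False works.
Every clause has at least one true literal under this assignment.
So y1=F, y2=T, y3=F, y4=T, y5=F, y6=T, y7=F, y8=F, y9=T, y10=F, y11=F is a satisfying assignment.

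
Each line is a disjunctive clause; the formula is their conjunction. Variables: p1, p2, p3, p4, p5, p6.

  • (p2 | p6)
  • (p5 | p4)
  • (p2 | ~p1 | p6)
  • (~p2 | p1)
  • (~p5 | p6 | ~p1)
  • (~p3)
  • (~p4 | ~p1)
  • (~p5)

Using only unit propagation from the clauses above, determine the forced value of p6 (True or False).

(~p3) is a unit clause: p3 = False.
(~p5) is a unit clause: p5 = False.
In (p4 | p5), p5 is now false; p4 must hold, so p4 = True.
In (~p4 | ~p1), ~p4 is now false; ~p1 must hold, so p1 = False.
(p1 | ~p2): since p1 = False, the clause reduces to (~p2). p2 = False.
(p6 | p2): since p2 = False, the clause reduces to (p6). p6 = True.

True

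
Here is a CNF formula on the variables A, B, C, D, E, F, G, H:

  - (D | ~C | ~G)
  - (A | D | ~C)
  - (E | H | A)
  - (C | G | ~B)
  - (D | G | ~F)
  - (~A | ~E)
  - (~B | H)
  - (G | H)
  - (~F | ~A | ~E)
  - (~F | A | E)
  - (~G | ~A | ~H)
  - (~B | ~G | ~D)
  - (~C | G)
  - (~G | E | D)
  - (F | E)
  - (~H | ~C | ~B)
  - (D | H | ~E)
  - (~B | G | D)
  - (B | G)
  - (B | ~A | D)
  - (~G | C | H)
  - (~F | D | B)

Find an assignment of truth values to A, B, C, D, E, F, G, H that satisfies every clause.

A=False, B=False, C=False, D=True, E=True, F=True, G=True, H=True

Check each clause:
  1. (~C | ~G | D) — D is true.
  2. (~C | A | D) — D is true.
  3. (E | A | H) — H is true.
  4. (G | C | ~B) — ~B is true.
  5. (D | G | ~F) — D is true.
  6. (~A | ~E) — ~A is true.
  7. (~B | H) — H is true.
  8. (H | G) — H is true.
  9. (~A | ~F | ~E) — ~A is true.
  10. (A | ~F | E) — E is true.
  11. (~H | ~A | ~G) — ~A is true.
  12. (~G | ~B | ~D) — ~B is true.
  13. (G | ~C) — ~C is true.
  14. (~G | E | D) — D is true.
  15. (F | E) — E is true.
  16. (~B | ~C | ~H) — ~C is true.
  17. (~E | H | D) — H is true.
  18. (D | ~B | G) — D is true.
  19. (B | G) — G is true.
  20. (~A | B | D) — D is true.
  21. (H | ~G | C) — H is true.
  22. (D | ~F | B) — D is true.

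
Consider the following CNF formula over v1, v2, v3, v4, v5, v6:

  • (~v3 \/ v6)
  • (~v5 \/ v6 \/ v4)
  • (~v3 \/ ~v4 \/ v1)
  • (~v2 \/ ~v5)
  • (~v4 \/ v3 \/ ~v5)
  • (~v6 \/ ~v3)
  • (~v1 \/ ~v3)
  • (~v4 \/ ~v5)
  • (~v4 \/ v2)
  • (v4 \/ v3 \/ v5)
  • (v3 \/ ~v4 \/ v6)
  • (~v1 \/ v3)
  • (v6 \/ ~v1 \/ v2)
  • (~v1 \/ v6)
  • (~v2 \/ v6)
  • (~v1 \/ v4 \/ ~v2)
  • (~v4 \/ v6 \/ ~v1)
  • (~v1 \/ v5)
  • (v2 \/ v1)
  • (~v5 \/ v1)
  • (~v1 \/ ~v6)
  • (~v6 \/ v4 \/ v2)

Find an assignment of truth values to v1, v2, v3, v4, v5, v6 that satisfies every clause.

Set v1 = False and propagate.
  then v2 is forced to True.
  then v5 is forced to False.
  then v6 is forced to True.
  then v3 is forced to False.
  then v4 is forced to True.
Every clause has at least one true literal under this assignment.
Check each clause:
  1. (~v3 \/ v6) — ~v3 is true.
  2. (v4 \/ ~v5 \/ v6) — ~v5 is true.
  3. (v1 \/ ~v4 \/ ~v3) — ~v3 is true.
  4. (~v5 \/ ~v2) — ~v5 is true.
  5. (v3 \/ ~v5 \/ ~v4) — ~v5 is true.
  6. (~v6 \/ ~v3) — ~v3 is true.
  7. (~v3 \/ ~v1) — ~v3 is true.
  8. (~v5 \/ ~v4) — ~v5 is true.
  9. (v2 \/ ~v4) — v2 is true.
  10. (v3 \/ v4 \/ v5) — v4 is true.
  11. (v3 \/ v6 \/ ~v4) — v6 is true.
  12. (~v1 \/ v3) — ~v1 is true.
  13. (v6 \/ v2 \/ ~v1) — v2 is true.
  14. (v6 \/ ~v1) — ~v1 is true.
  15. (~v2 \/ v6) — v6 is true.
  16. (~v1 \/ v4 \/ ~v2) — v4 is true.
  17. (v6 \/ ~v4 \/ ~v1) — v6 is true.
  18. (v5 \/ ~v1) — ~v1 is true.
  19. (v2 \/ v1) — v2 is true.
  20. (v1 \/ ~v5) — ~v5 is true.
  21. (~v1 \/ ~v6) — ~v1 is true.
  22. (~v6 \/ v2 \/ v4) — v2 is true.

v1=F, v2=T, v3=F, v4=T, v5=F, v6=T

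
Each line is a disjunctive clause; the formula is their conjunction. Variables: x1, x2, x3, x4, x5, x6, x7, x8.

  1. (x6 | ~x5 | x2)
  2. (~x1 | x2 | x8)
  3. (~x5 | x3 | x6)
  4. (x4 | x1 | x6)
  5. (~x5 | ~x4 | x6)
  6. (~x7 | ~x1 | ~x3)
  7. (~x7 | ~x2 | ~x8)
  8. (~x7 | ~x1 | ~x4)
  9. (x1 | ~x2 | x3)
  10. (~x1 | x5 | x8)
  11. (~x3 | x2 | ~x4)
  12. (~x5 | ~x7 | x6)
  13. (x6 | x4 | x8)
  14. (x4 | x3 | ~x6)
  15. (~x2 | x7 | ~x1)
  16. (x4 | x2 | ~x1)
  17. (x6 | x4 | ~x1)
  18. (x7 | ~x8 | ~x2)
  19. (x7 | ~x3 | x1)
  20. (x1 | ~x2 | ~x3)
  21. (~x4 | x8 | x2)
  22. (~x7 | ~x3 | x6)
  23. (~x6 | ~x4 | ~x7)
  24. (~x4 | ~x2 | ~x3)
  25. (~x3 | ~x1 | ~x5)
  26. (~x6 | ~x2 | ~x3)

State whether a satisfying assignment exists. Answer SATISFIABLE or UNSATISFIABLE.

Try x1 = False.
Branch on x2: take x2 = False.
Try x3 = False.
For the remaining variables, x4 = True, x5 = True, x6 = True, x7 = False, x8 = True works.
So x1=False, x2=False, x3=False, x4=True, x5=True, x6=True, x7=False, x8=True is a satisfying assignment.

SATISFIABLE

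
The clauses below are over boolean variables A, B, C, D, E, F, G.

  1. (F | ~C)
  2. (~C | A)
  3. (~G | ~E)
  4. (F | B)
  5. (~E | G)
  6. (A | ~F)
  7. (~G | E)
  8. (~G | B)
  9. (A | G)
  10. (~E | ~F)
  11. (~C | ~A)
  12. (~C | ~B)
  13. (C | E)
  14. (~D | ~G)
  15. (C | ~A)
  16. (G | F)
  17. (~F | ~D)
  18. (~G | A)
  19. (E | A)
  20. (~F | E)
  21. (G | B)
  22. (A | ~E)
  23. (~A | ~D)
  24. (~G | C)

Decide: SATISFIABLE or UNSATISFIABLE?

UNSATISFIABLE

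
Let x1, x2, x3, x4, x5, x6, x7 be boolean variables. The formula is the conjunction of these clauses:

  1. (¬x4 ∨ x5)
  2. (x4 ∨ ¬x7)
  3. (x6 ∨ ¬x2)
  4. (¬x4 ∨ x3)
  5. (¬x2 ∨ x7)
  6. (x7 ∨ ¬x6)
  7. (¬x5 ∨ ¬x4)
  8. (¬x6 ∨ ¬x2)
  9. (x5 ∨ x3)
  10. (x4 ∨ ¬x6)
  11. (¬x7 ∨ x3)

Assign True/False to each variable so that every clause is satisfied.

Pure literal: x2 appears only negated; assign x2 = False.
Branch on x3: take x3 = False.
  then x4 is forced to False.
  then x7 is forced to False.
  then x6 is forced to False.
  then x5 is forced to True.
x1 is now unconstrained; take x1 = True.

x1=True, x2=False, x3=False, x4=False, x5=True, x6=False, x7=False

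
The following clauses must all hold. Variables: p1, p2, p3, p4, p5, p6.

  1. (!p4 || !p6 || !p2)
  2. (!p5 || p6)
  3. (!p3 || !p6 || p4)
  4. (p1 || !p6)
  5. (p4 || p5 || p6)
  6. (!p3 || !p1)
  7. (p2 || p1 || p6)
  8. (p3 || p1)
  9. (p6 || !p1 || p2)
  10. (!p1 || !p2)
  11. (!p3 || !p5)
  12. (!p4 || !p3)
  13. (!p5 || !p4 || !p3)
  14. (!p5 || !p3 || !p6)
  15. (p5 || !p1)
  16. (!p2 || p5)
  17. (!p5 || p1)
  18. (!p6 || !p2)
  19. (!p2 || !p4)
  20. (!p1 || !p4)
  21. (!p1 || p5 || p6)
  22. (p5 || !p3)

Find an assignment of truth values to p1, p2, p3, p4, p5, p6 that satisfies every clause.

Branch on p1: take p1 = True.
  then p3 is forced to False.
  then p2 is forced to False.
  then p6 is forced to True.
  then p5 is forced to True.
  then p4 is forced to False.

p1 = True  p2 = False  p3 = False  p4 = False  p5 = True  p6 = True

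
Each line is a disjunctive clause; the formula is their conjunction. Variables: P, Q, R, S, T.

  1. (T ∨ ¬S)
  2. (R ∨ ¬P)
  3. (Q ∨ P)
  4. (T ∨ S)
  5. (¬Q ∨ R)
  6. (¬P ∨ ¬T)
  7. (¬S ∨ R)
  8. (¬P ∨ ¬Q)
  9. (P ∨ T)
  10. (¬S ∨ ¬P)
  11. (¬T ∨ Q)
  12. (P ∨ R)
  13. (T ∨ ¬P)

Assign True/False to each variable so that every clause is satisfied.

P=False, Q=True, R=True, S=True, T=True

R occurs only positively in the remaining clauses — set R = True.
Branch on P: take P = False.
  then Q is forced to True.
  then T is forced to True.
S is now unconstrained; take S = True.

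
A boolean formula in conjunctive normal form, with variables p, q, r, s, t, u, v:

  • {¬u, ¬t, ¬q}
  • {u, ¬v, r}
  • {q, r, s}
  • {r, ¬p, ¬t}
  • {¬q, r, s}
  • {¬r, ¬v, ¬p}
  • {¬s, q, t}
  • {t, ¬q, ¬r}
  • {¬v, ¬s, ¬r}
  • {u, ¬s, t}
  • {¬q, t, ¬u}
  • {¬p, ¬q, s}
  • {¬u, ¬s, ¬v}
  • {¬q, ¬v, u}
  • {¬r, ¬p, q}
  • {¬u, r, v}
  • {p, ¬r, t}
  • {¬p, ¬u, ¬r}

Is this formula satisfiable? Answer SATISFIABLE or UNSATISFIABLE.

Try p = False.
For the remaining variables, q = False, r = True, s = False, t = True, u = False, v = True works.
Every clause has at least one true literal under this assignment.
So p = False, q = False, r = True, s = False, t = True, u = False, v = True is a satisfying assignment.

SATISFIABLE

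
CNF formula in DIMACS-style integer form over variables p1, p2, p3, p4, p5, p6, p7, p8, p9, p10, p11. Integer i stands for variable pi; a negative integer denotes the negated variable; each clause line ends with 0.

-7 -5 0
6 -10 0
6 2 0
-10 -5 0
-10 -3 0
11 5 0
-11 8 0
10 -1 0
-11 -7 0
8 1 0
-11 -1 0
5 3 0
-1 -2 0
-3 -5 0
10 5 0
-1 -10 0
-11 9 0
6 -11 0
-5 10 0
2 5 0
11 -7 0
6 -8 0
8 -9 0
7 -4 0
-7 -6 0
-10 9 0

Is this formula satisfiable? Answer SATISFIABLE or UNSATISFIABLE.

p5 = True:
  propagation gives p7=False, p10=False; an empty clause results — contradiction.
p5 = False:
  propagation gives p11=True, p8=True, p7=False, p1=False; an empty clause results — contradiction.
Every branch closes, so no satisfying assignment exists.

UNSATISFIABLE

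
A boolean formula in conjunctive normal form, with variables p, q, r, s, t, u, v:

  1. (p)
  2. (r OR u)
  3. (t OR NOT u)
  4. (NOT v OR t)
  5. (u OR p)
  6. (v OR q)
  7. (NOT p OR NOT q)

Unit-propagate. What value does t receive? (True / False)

True

(p) is a unit clause: p = True.
(NOT q OR NOT p): since p = True, the clause reduces to (NOT q). q = False.
(q OR v) with q = False leaves only v, so v = True.
(t OR NOT v) with v = True leaves only t, so t = True.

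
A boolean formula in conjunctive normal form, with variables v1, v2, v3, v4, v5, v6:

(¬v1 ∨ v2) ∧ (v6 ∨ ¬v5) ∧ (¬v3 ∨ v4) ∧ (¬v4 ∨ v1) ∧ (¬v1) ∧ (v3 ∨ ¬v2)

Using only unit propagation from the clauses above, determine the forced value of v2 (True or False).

False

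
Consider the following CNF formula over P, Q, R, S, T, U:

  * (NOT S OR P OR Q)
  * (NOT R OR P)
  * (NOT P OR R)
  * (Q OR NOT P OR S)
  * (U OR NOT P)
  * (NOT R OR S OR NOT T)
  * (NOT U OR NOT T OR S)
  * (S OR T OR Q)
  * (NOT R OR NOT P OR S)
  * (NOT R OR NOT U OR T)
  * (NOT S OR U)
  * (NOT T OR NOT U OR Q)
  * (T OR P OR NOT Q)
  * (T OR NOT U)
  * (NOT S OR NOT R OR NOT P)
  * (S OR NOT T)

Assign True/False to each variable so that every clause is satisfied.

P=0, Q=1, R=0, S=1, T=1, U=1

Try P = False.
  then R is forced to False.
Branch on Q: take Q = True.
  then T is forced to True.
  then S is forced to True.
  then U is forced to True.
Every clause has at least one true literal under this assignment.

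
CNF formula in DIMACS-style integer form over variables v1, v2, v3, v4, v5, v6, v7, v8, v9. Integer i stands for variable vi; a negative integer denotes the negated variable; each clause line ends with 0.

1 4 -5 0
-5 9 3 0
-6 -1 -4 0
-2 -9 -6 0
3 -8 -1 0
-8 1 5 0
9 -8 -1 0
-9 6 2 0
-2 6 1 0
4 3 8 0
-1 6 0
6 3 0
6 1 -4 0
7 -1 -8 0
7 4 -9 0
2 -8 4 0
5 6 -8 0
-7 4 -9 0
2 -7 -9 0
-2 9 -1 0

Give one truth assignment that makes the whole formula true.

v1 = 0, v2 = 0, v3 = 1, v4 = 1, v5 = 0, v6 = 1, v7 = 1, v8 = 0, v9 = 0

Pure literal: v3 appears only positively; assign v3 = True.
Branch on v1: take v1 = False.
For the remaining variables, v2 = False, v4 = True, v5 = False, v6 = True, v7 = True, v8 = False, v9 = False works.
Every clause has at least one true literal under this assignment.
Check each clause:
  1. {v1, ¬v5, v4} — ¬v5 is true.
  2. {v3, ¬v5, v9} — v3 is true.
  3. {¬v1, ¬v6, ¬v4} — ¬v1 is true.
  4. {¬v2, ¬v6, ¬v9} — ¬v2 is true.
  5. {v3, ¬v8, ¬v1} — ¬v8 is true.
  6. {v5, ¬v8, v1} — ¬v8 is true.
  7. {¬v8, ¬v1, v9} — ¬v8 is true.
  8. {v2, ¬v9, v6} — v6 is true.
  9. {v1, ¬v2, v6} — v6 is true.
  10. {v3, v8, v4} — v3 is true.
  11. {v6, ¬v1} — v6 is true.
  12. {v3, v6} — v3 is true.
  13. {¬v4, v6, v1} — v6 is true.
  14. {¬v8, v7, ¬v1} — ¬v8 is true.
  15. {v4, v7, ¬v9} — ¬v9 is true.
  16. {v4, v2, ¬v8} — ¬v8 is true.
  17. {v6, ¬v8, v5} — ¬v8 is true.
  18. {¬v7, ¬v9, v4} — v4 is true.
  19. {¬v9, ¬v7, v2} — ¬v9 is true.
  20. {v9, ¬v1, ¬v2} — ¬v2 is true.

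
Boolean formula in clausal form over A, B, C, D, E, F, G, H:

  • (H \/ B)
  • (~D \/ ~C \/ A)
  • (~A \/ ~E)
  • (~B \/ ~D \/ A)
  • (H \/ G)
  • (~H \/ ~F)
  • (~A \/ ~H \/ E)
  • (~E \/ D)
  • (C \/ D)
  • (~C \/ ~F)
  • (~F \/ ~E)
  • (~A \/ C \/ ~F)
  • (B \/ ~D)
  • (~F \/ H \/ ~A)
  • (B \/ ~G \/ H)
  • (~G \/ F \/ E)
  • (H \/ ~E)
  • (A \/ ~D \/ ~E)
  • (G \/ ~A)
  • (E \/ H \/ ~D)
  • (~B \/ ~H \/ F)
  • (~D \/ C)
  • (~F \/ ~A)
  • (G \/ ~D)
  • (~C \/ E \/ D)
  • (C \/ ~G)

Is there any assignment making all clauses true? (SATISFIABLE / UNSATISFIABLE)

UNSATISFIABLE

D = True:
  propagation gives B=True, A=True, E=False, H=False; an empty clause results — contradiction.
D = False:
  propagation gives E=False, C=True; an empty clause results — contradiction.
Every branch closes, so no satisfying assignment exists.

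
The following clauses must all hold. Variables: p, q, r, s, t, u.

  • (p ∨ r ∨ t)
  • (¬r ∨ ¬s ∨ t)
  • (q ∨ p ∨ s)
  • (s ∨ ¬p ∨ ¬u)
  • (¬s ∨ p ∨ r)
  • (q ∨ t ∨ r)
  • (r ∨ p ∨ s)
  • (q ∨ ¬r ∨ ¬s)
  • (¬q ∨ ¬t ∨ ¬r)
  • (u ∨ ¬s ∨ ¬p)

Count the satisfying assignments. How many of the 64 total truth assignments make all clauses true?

11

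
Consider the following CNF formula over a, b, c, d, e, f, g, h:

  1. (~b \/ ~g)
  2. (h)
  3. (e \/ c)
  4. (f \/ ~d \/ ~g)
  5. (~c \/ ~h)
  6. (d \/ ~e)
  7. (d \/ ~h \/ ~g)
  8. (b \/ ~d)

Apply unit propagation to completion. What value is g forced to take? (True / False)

(h) is a unit clause: h = True.
From (~c \/ ~h) and h = True: c = False.
(e \/ c): since c = False, the clause reduces to (e). e = True.
(d \/ ~e) with e = True leaves only d, so d = True.
In (b \/ ~d), ~d is now false; b must hold, so b = True.
From (~g \/ ~b) and b = True: g = False.

False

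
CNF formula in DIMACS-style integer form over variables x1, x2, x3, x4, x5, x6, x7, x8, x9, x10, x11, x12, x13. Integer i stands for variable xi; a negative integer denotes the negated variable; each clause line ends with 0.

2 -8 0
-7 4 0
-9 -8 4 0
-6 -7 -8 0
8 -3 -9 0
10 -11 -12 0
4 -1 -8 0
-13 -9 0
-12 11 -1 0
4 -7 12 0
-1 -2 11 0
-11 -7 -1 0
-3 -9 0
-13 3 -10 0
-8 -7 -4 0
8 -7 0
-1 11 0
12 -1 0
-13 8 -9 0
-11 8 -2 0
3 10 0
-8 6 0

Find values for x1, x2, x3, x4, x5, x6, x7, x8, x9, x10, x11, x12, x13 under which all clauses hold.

x1 = F, x2 = T, x3 = F, x4 = F, x5 = T, x6 = T, x7 = F, x8 = F, x9 = F, x10 = T, x11 = F, x12 = T, x13 = F

Pure literal: x1 appears only negated; assign x1 = False.
x7 occurs only negated in the remaining clauses — set x7 = False.
Set x2 = True and propagate.
Try x3 = False.
  then x10 is forced to True.
  then x13 is forced to False.
Set x4 = False and propagate.
The remaining clauses are satisfied by x5 = True, x6 = True, x8 = False, x9 = False, x11 = False, x12 = True.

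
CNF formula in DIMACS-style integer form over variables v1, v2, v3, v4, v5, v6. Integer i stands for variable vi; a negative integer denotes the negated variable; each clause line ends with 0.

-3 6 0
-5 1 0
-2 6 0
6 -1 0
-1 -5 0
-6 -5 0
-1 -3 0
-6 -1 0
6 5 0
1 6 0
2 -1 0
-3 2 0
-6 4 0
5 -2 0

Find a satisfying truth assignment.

v1 = F, v2 = F, v3 = F, v4 = T, v5 = F, v6 = T

Pure literal: v3 appears only negated; assign v3 = False.
Pure literal: v4 appears only positively; assign v4 = True.
Set v1 = False and propagate.
  then v5 is forced to False.
  then v6 is forced to True.
  then v2 is forced to False.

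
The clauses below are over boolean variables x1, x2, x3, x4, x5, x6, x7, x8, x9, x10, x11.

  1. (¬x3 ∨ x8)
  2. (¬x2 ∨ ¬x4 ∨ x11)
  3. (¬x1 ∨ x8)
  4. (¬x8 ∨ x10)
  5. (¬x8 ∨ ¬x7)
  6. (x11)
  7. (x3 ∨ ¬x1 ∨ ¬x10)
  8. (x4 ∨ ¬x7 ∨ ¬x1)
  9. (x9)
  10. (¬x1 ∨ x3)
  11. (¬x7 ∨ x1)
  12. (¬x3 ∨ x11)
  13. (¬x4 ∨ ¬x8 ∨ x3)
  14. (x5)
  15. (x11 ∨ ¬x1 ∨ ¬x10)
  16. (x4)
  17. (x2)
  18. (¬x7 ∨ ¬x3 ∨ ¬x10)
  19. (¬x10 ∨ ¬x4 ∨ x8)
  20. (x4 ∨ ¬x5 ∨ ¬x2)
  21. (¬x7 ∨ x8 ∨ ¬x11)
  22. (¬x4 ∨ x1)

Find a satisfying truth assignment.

The clause (x11) is unit: x11 must be True.
Unit propagation: (x9) forces x9 = True.
The clause (x5) is unit: x5 must be True.
The clause (x4) is unit: x4 must be True.
Unit propagation: (x2) forces x2 = True.
Unit propagation: (x1) forces x1 = True.
(x8) is a unit clause, so x8 = True.
(x10) is a unit clause, so x10 = True.
(¬x7) is a unit clause, so x7 = False.
(x3) is a unit clause, so x3 = True.
x6 is now unconstrained; take x6 = True.

x1 = True, x2 = True, x3 = True, x4 = True, x5 = True, x6 = True, x7 = False, x8 = True, x9 = True, x10 = True, x11 = True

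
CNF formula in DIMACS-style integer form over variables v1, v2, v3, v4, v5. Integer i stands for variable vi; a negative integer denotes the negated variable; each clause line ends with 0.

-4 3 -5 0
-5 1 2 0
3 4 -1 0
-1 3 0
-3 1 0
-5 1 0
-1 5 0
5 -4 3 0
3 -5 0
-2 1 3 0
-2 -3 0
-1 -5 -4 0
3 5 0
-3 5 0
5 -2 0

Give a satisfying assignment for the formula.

Branch on v1: take v1 = True.
  then v3 is forced to True.
  then v5 is forced to True.
  then v2 is forced to False.
  then v4 is forced to False.

v1=T, v2=F, v3=T, v4=F, v5=T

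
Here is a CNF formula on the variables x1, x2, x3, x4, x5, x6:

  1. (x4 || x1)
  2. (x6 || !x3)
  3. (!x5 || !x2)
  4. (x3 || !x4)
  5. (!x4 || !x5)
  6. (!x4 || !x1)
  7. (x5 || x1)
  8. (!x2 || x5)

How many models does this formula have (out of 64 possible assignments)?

The models are:
  x1=1 x2=0 x3=0 x4=0 x5=0 x6=0
  x1=1 x2=0 x3=0 x4=0 x5=0 x6=1
  x1=1 x2=0 x3=0 x4=0 x5=1 x6=0
  x1=1 x2=0 x3=0 x4=0 x5=1 x6=1
  x1=1 x2=0 x3=1 x4=0 x5=0 x6=1
  x1=1 x2=0 x3=1 x4=0 x5=1 x6=1
That's 6 in total.

6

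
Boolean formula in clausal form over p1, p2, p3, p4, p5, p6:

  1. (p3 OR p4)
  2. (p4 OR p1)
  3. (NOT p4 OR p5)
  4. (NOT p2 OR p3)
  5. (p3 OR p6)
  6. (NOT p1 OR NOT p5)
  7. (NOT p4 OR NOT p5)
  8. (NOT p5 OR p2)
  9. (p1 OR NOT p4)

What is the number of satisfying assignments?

The models are:
  p1=1 p2=0 p3=1 p4=0 p5=0 p6=0
  p1=1 p2=0 p3=1 p4=0 p5=0 p6=1
  p1=1 p2=1 p3=1 p4=0 p5=0 p6=0
  p1=1 p2=1 p3=1 p4=0 p5=0 p6=1
Count: 4.

4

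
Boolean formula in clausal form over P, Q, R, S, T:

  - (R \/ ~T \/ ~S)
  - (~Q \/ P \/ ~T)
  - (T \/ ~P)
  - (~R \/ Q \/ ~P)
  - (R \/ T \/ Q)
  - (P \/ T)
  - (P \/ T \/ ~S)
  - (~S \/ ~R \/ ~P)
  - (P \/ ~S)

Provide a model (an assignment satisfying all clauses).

P=0, Q=0, R=1, S=0, T=1

Check each clause:
  1. (~S \/ R \/ ~T) — R is true.
  2. (~T \/ P \/ ~Q) — ~Q is true.
  3. (~P \/ T) — T is true.
  4. (Q \/ ~P \/ ~R) — ~P is true.
  5. (R \/ Q \/ T) — R is true.
  6. (P \/ T) — T is true.
  7. (P \/ ~S \/ T) — ~S is true.
  8. (~P \/ ~R \/ ~S) — ~S is true.
  9. (P \/ ~S) — ~S is true.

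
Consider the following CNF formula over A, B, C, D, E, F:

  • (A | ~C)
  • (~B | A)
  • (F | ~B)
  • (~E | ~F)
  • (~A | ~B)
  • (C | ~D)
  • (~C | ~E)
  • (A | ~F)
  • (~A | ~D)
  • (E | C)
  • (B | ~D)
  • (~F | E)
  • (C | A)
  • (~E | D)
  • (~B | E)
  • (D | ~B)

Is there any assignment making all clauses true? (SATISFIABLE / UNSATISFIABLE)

Set A = True and propagate.
  then B is forced to False.
  then D is forced to False.
  then E is forced to False.
  then C is forced to True.
  then F is forced to False.
So A=True, B=False, C=True, D=False, E=False, F=False is a satisfying assignment.

SATISFIABLE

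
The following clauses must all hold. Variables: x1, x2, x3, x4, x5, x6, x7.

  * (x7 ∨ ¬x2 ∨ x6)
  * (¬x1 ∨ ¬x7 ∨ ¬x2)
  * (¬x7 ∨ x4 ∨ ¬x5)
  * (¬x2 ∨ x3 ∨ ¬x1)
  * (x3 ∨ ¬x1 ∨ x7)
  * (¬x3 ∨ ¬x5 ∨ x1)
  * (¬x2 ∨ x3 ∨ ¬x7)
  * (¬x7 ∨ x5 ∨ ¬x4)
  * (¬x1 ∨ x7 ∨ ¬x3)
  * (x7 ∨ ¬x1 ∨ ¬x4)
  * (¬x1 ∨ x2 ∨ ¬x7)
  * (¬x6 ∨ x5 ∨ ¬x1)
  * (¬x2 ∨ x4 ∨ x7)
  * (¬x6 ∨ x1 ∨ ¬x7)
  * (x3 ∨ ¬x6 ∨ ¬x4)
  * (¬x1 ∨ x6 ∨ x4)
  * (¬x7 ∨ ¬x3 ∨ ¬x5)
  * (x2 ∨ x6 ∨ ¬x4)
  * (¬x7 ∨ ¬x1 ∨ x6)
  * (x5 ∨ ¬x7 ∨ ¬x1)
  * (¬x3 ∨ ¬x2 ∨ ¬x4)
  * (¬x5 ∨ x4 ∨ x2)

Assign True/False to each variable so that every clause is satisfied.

x1=False, x2=False, x3=True, x4=False, x5=False, x6=False, x7=True

Branch on x1: take x1 = False.
Try x2 = False.
The remaining clauses are satisfied by x3 = True, x4 = False, x5 = False, x6 = False, x7 = True.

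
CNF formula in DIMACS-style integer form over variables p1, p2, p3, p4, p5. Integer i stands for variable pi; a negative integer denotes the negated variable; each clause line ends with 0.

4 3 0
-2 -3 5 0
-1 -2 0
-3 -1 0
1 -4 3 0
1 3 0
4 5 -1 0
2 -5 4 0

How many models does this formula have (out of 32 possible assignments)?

Satisfying assignments:
  p1=0 p2=0 p3=1 p4=0 p5=0
  p1=0 p2=0 p3=1 p4=1 p5=0
  p1=0 p2=0 p3=1 p4=1 p5=1
  p1=0 p2=1 p3=1 p4=0 p5=1
  p1=0 p2=1 p3=1 p4=1 p5=1
  p1=1 p2=0 p3=0 p4=1 p5=0
  p1=1 p2=0 p3=0 p4=1 p5=1
Count: 7.

7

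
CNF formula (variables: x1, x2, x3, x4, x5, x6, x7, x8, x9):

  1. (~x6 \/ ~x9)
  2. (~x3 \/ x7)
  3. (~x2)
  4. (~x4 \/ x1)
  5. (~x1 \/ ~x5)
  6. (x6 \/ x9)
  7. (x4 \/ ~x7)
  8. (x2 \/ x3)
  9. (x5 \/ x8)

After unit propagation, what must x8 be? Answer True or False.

True

(~x2) stands alone — x2 = False.
(x3 \/ x2): since x2 = False, the clause reduces to (x3). x3 = True.
In (x7 \/ ~x3), ~x3 is now false; x7 must hold, so x7 = True.
(~x7 \/ x4): since x7 = True, the clause reduces to (x4). x4 = True.
From (x1 \/ ~x4) and x4 = True: x1 = True.
From (~x5 \/ ~x1) and x1 = True: x5 = False.
(x5 \/ x8) with x5 = False leaves only x8, so x8 = True.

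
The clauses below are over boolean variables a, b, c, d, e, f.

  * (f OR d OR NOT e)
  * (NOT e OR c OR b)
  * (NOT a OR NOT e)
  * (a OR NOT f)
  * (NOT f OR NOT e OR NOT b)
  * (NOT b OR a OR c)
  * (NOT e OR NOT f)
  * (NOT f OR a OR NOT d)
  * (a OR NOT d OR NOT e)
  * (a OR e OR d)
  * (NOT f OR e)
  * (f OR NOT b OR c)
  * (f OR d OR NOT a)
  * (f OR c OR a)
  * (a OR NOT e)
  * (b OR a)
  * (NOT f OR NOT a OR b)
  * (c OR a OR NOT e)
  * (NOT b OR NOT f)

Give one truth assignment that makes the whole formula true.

a = T, b = T, c = T, d = T, e = F, f = F

Pure literal: c appears only positively; assign c = True.
Try a = True.
  then e is forced to False.
  then f is forced to False.
  then d is forced to True.
b is now unconstrained; take b = True.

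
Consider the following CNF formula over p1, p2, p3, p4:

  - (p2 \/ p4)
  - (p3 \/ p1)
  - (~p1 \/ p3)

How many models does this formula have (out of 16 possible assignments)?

6

The models are:
  p1=F p2=F p3=T p4=T
  p1=F p2=T p3=T p4=F
  p1=F p2=T p3=T p4=T
  p1=T p2=F p3=T p4=T
  p1=T p2=T p3=T p4=F
  p1=T p2=T p3=T p4=T
Count: 6.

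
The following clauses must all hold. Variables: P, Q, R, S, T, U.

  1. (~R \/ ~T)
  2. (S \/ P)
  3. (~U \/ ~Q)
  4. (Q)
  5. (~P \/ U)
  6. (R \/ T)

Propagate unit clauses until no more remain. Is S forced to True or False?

True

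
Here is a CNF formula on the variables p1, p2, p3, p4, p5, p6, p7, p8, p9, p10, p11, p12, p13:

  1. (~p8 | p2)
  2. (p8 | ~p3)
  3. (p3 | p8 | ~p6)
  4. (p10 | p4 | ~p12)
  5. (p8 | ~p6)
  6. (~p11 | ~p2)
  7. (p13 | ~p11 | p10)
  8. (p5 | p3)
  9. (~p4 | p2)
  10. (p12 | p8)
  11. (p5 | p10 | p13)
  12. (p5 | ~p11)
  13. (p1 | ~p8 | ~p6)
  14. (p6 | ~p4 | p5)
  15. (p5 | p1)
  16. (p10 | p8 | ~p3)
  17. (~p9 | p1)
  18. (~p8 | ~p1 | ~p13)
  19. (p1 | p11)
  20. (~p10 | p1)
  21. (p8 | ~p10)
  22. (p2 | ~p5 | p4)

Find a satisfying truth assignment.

p1=1, p2=1, p3=1, p4=1, p5=1, p6=1, p7=0, p8=1, p9=1, p10=0, p11=0, p12=1, p13=0

Branch on p1: take p1 = True.
Try p2 = True.
  then p11 is forced to False.
For the remaining variables, p3 = True, p4 = True, p5 = True, p6 = True, p7 = False, p8 = True, p9 = True, p10 = False, p12 = True, p13 = False works.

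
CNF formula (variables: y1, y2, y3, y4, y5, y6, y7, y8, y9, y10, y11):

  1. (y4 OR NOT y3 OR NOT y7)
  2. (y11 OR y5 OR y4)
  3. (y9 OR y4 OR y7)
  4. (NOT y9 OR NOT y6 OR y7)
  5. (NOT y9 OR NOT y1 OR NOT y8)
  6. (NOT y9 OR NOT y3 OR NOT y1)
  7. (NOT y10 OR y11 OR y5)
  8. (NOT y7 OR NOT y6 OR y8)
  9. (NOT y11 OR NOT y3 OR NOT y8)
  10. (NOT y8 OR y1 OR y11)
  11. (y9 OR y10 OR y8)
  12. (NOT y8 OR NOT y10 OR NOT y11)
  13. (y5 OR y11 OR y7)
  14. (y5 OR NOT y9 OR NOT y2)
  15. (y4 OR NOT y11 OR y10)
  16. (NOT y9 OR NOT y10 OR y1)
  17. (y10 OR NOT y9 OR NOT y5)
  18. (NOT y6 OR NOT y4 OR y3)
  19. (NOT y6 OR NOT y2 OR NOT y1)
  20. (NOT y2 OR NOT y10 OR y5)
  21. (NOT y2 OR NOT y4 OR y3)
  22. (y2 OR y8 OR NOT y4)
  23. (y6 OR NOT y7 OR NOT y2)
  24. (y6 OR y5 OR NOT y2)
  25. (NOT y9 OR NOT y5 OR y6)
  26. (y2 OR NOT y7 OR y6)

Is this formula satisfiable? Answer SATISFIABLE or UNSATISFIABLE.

Set y1 = True and propagate.
The remaining clauses are satisfied by y2 = False, y3 = True, y4 = True, y5 = True, y6 = False, y7 = False, y8 = True, y9 = False, y10 = True, y11 = False.
So y1=T, y2=F, y3=T, y4=T, y5=T, y6=F, y7=F, y8=T, y9=F, y10=T, y11=F is a satisfying assignment.

SATISFIABLE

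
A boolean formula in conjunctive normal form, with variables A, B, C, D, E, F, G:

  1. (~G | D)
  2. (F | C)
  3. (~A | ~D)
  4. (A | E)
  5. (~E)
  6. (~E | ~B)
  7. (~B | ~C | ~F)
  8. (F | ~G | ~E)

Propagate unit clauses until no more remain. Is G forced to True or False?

False

Unit clause (~E) sets E = False.
From (E | A) and E = False: A = True.
(~D | ~A): since A = True, the clause reduces to (~D). D = False.
From (D | ~G) and D = False: G = False.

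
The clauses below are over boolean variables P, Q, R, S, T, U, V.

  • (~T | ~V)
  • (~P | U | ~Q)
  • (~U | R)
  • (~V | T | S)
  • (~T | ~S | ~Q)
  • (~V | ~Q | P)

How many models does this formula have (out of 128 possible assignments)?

43

Case analysis on Q and T:
  Q=1, T=1: remaining (P,R,S,U,V) ∈ {(0,0,0,0,0); (0,1,0,0,0); (0,1,0,1,0); (1,1,0,1,0)} — 4.
  Q=1, T=0: 9 of the 32 assignments to (P,R,S,U,V) work.
  Q=0, T=1: P, S free; 3 ways for (R,U,V) × 2^2 = 12.
  Q=0, T=0: P free; 9 ways for (R,S,U,V) × 2^1 = 18.
Total: 4 + 9 + 12 + 18 = 43.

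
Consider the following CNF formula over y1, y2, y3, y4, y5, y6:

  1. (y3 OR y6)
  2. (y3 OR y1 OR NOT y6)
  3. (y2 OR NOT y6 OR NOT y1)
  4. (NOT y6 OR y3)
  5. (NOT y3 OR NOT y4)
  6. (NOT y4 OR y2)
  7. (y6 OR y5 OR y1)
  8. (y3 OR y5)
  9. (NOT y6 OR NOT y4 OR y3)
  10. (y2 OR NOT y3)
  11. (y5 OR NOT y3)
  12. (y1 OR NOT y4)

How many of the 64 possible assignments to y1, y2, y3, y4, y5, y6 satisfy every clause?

4

The models are:
  y1=F y2=T y3=T y4=F y5=T y6=F
  y1=F y2=T y3=T y4=F y5=T y6=T
  y1=T y2=T y3=T y4=F y5=T y6=F
  y1=T y2=T y3=T y4=F y5=T y6=T
Count: 4.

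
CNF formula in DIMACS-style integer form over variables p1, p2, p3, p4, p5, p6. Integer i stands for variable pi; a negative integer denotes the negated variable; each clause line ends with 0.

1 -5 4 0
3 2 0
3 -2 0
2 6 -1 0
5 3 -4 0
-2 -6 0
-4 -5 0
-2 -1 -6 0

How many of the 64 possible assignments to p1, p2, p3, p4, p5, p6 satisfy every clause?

12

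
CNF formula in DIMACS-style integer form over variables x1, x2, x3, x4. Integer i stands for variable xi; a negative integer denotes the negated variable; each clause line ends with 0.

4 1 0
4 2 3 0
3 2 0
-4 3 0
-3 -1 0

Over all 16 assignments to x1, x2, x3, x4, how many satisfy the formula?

Satisfying assignments:
  x1=0 x2=0 x3=1 x4=1
  x1=0 x2=1 x3=1 x4=1
  x1=1 x2=1 x3=0 x4=0
Count: 3.

3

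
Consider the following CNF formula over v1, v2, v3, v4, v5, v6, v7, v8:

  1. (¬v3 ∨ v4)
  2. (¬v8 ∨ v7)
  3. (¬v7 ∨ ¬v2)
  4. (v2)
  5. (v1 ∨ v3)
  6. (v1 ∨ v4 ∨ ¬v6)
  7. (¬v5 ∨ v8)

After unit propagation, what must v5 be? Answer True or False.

Unit clause (v2) sets v2 = True.
From (¬v7 ∨ ¬v2) and v2 = True: v7 = False.
(¬v8 ∨ v7): since v7 = False, the clause reduces to (¬v8). v8 = False.
(¬v5 ∨ v8) with v8 = False leaves only ¬v5, so v5 = False.

False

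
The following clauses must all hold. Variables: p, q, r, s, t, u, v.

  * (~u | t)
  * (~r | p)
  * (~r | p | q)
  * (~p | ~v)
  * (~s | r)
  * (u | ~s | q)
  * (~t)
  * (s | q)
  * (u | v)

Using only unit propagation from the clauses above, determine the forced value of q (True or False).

Unit clause (~t) sets t = False.
(~u | t) with t = False leaves only ~u, so u = False.
From (u | v) and u = False: v = True.
(~p | ~v) with v = True leaves only ~p, so p = False.
(p | ~r): since p = False, the clause reduces to (~r). r = False.
(r | ~s) with r = False leaves only ~s, so s = False.
(s | q): since s = False, the clause reduces to (q). q = True.

True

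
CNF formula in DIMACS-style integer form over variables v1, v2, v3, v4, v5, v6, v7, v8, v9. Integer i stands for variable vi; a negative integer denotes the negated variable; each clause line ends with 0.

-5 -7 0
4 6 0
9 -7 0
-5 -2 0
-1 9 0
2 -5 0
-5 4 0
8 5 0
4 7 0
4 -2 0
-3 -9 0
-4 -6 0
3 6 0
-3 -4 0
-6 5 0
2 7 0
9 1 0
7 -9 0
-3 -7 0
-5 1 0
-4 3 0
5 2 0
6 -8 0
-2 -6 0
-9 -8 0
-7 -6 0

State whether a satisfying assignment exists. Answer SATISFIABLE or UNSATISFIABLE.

UNSATISFIABLE

v5 = True:
  propagation gives v7=False, v2=False; an empty clause results — contradiction.
v5 = False:
  propagation gives v8=True, v6=False; an empty clause results — contradiction.
Every branch closes, so no satisfying assignment exists.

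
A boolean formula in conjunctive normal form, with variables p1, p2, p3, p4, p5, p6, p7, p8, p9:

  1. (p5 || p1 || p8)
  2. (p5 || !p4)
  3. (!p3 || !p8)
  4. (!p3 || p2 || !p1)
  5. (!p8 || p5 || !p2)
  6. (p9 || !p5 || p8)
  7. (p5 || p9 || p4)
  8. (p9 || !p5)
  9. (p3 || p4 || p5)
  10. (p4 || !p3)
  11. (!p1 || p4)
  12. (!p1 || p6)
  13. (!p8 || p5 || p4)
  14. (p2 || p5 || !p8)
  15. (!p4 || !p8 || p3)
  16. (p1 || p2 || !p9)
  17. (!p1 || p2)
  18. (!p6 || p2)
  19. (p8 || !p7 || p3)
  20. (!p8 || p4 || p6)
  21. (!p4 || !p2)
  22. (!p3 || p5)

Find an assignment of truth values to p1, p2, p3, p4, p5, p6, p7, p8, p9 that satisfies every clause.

p1=False  p2=True  p3=False  p4=False  p5=True  p6=True  p7=False  p8=True  p9=True

Pure literal: p7 appears only negated; assign p7 = False.
Set p1 = False and propagate.
Try p2 = True.
  then p4 is forced to False.
  then p3 is forced to False.
  then p5 is forced to True.
  then p9 is forced to True.
The remaining clauses are satisfied by p6 = True, p8 = True.
Every clause has at least one true literal under this assignment.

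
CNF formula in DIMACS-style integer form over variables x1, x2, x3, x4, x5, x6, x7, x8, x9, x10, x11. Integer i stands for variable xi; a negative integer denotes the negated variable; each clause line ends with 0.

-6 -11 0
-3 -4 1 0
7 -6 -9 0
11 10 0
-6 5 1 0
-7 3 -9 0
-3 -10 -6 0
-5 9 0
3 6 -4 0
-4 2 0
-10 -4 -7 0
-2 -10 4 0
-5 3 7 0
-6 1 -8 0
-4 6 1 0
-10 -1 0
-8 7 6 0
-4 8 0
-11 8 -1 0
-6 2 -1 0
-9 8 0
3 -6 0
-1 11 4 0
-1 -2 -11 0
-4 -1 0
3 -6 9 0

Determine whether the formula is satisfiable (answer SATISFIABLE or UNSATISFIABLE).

Branch on x1: take x1 = False.
Set x2 = False and propagate.
  then x4 is forced to False.
For the remaining variables, x3 = True, x5 = False, x6 = False, x7 = True, x8 = True, x9 = True, x10 = True, x11 = True works.
So x1=F, x2=F, x3=T, x4=F, x5=F, x6=F, x7=T, x8=T, x9=T, x10=T, x11=T is a satisfying assignment.

SATISFIABLE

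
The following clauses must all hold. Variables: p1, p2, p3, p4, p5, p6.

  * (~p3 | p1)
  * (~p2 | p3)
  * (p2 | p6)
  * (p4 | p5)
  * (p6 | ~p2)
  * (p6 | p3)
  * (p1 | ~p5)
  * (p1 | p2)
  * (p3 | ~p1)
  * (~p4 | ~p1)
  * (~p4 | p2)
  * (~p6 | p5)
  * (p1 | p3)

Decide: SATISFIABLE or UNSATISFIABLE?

Try p1 = True.
  then p3 is forced to True.
  then p4 is forced to False.
  then p5 is forced to True.
The remaining clauses are satisfied by p2 = True, p6 = True.
So p1=True, p2=True, p3=True, p4=False, p5=True, p6=True is a satisfying assignment.

SATISFIABLE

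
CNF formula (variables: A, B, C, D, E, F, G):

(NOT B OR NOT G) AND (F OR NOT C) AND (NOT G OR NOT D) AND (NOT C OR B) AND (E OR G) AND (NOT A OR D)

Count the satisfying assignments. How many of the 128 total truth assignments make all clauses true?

19

Split on G, then B.
  G=T, B=T: a clause becomes empty — 0.
  G=T, B=F: remaining (A,C,D,E,F) ∈ {(F,F,F,F,F); (F,F,F,F,T); (F,F,F,T,F); (F,F,F,T,T)} — 4.
  G=F, B=T: 9 of the 32 assignments to (A,C,D,E,F) work.
  G=F, B=F: F free; 3 ways for (A,C,D,E) × 2^1 = 6.
Total: 0 + 4 + 9 + 6 = 19.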